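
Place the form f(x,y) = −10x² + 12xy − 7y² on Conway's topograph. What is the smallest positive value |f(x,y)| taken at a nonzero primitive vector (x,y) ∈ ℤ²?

translate: b→8 (≡-12 mod 20), so (10,-12,7)→(10,8,5)
flip: (10,8,5)→(5,-8,10)
translate: b→2 (≡-8 mod 10), so (5,-8,10)→(5,2,7)
reduced (well bottom): (5,2,7) with a≤c, −a<b≤a
well minimum |f| = |-5| = 5 (negative-definite)

5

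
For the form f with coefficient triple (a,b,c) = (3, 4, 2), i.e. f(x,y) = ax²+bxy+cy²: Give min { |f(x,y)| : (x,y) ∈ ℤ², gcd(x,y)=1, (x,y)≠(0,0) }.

translate: b→-2 (≡4 mod 6), so (3,4,2)→(3,-2,1)
flip: (3,-2,1)→(1,2,3)
translate: b→0 (≡2 mod 2), so (1,2,3)→(1,0,2)
reduced (well bottom): (1,0,2) with a≤c, −a<b≤a
well minimum = a = 1

1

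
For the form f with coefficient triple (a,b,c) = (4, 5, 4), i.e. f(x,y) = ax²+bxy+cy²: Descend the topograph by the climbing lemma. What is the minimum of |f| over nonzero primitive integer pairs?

translate: b→-3 (≡5 mod 8), so (4,5,4)→(4,-3,3)
flip: (4,-3,3)→(3,3,4)
reduced (well bottom): (3,3,4) with a≤c, −a<b≤a
well minimum = a = 3

3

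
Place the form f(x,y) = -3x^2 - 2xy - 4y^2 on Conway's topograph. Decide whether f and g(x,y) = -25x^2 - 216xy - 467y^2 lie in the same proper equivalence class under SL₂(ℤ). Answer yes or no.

D₁ = -44, D₂ = -44
f is negative-definite; reduce −f:
−f: reduced (well bottom): (3,2,4) with a≤c, −a<b≤a
flip sign back: reduced form of f is (-3,-2,-4)
g is negative-definite; reduce −g:
−g: translate: b→16 (≡216 mod 50), so (25,216,467)→(25,16,3)
−g: flip: (25,16,3)→(3,-16,25)
−g: translate: b→2 (≡-16 mod 6), so (3,-16,25)→(3,2,4)
−g: reduced (well bottom): (3,2,4) with a≤c, −a<b≤a
flip sign back: reduced form of g is (-3,-2,-4)
reduced forms (-3, -2, -4) vs (-3, -2, -4) ⇒ equivalent

yes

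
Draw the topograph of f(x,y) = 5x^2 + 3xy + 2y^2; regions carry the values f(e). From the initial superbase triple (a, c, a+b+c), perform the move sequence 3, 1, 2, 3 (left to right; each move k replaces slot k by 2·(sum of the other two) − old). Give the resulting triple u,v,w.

start (5,2,10) = (f(1,0),f(0,1),f(1,1))
replace slot 3: 2·(5+2) − 10 = 4 → (5,2,4)
replace slot 1: 2·(2+4) − 5 = 7 → (7,2,4)
replace slot 2: 2·(7+4) − 2 = 20 → (7,20,4)
replace slot 3: 2·(7+20) − 4 = 50 → (7,20,50)

7,20,50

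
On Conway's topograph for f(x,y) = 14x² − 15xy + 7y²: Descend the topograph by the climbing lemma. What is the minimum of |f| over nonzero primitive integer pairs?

translate: b→13 (≡-15 mod 28), so (14,-15,7)→(14,13,6)
flip: (14,13,6)→(6,-13,14)
translate: b→-1 (≡-13 mod 12), so (6,-13,14)→(6,-1,7)
reduced (well bottom): (6,-1,7) with a≤c, −a<b≤a
well minimum = a = 6

6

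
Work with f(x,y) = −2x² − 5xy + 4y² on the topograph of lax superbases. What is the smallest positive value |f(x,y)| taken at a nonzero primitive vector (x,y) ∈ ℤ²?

descent: ρ → (4,5,-2)  [lands on river]
river: ρ → (-2,7,1)
river: ρ → (1,7,-2)
river: ρ → (-2,5,4)
river: ρ → (4,3,-3)
river: ρ → (-3,3,4)
closes: descent 1, river 6
min |a| on river = 1

1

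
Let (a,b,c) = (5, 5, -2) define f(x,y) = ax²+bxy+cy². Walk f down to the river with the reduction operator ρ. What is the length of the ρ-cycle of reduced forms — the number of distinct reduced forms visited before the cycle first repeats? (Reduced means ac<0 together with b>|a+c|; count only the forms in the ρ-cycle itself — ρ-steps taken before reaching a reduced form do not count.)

D = 65, ⌊√D⌋ = 8
river: ρ → (-2,7,2)
river: ρ → (2,5,-5)
river: ρ → (-5,5,2)
river: ρ → (2,7,-2)
river: ρ → (-2,5,5)
river: ρ → (5,5,-2)
ρ-cycle length = 6 (tail of 0 descent steps not counted)

6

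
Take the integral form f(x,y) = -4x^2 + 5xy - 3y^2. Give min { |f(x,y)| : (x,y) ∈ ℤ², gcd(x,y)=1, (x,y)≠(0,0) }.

translate: b→3 (≡-5 mod 8), so (4,-5,3)→(4,3,2)
flip: (4,3,2)→(2,-3,4)
translate: b→1 (≡-3 mod 4), so (2,-3,4)→(2,1,3)
reduced (well bottom): (2,1,3) with a≤c, −a<b≤a
well minimum |f| = |-2| = 2 (negative-definite)

2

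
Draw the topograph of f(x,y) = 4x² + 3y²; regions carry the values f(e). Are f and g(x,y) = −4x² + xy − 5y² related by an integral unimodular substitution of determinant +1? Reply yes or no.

D₁ = -48, D₂ = -79
discriminants differ ⇒ not SL₂(ℤ)-equivalent

no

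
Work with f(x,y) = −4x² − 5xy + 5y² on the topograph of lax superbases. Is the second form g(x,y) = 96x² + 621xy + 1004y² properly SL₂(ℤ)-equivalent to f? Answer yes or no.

D₁ = 105, D₂ = 105
river cycle of f (length 6): (5, 5, -4), (-4, 3, 6), (6, 9, -1), (-1, 9, 6), (6, 3, -4), (-4, 5, 5)
river cycle of g (length 6): (5, 5, -4), (-4, 3, 6), (6, 9, -1), (-1, 9, 6), (6, 3, -4), (-4, 5, 5)
cycles coincide ⇒ equivalent

yes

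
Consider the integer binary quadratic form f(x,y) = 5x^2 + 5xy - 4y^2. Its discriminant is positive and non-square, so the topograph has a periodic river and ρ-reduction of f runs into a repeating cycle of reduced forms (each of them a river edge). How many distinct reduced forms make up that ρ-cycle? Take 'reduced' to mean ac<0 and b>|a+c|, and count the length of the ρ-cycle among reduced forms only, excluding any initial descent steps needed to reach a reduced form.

D = 105, ⌊√D⌋ = 10
river: ρ → (-4,3,6)
river: ρ → (6,9,-1)
river: ρ → (-1,9,6)
river: ρ → (6,3,-4)
river: ρ → (-4,5,5)
river: ρ → (5,5,-4)
ρ-cycle length = 6 (tail of 0 descent steps not counted)

6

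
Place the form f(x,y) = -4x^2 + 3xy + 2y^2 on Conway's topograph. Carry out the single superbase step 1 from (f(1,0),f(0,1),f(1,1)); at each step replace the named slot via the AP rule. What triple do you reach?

start (-4,2,1) = (f(1,0),f(0,1),f(1,1))
replace slot 1: 2·(2+1) − (-4) = 10 → (10,2,1)

10,2,1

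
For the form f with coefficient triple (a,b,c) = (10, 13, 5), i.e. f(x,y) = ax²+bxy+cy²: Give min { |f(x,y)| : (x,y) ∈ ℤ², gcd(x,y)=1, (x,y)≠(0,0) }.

translate: b→-7 (≡13 mod 20), so (10,13,5)→(10,-7,2)
flip: (10,-7,2)→(2,7,10)
translate: b→-1 (≡7 mod 4), so (2,7,10)→(2,-1,4)
reduced (well bottom): (2,-1,4) with a≤c, −a<b≤a
well minimum = a = 2

2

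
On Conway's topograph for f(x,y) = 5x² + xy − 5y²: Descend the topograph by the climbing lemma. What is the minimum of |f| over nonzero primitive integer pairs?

river: ρ → (-5,9,1)
river: ρ → (1,9,-5)
river: ρ → (-5,1,5)
river: ρ → (5,9,-1)
river: ρ → (-1,9,5)
river: ρ → (5,1,-5)
closes: descent 0, river 6
min |a| on river = 1

1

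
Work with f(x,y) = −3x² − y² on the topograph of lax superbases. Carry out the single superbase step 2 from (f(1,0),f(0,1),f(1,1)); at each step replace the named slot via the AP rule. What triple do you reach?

start (-3,-1,-4) = (f(1,0),f(0,1),f(1,1))
replace slot 2: 2·((-3)+(-4)) − (-1) = -13 → (-3,-13,-4)

-3,-13,-4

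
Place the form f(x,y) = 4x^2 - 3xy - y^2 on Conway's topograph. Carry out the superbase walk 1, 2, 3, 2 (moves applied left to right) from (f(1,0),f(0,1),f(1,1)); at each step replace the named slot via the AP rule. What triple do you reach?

start (4,-1,0) = (f(1,0),f(0,1),f(1,1))
replace slot 1: 2·((-1)+0) − 4 = -6 → (-6,-1,0)
replace slot 2: 2·((-6)+0) − (-1) = -11 → (-6,-11,0)
replace slot 3: 2·((-6)+(-11)) − 0 = -34 → (-6,-11,-34)
replace slot 2: 2·((-6)+(-34)) − (-11) = -69 → (-6,-69,-34)

-6,-69,-34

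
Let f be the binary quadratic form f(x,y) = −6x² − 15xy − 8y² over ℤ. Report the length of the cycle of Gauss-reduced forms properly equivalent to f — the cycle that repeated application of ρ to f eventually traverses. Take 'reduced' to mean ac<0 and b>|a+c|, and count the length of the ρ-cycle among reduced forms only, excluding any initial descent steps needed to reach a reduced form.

D = 33, ⌊√D⌋ = 5
descent: ρ → (-8,-1,1)
descent: ρ → (1,5,-2)  [lands on river]
river: ρ → (-2,3,3)
river: ρ → (3,3,-2)
river: ρ → (-2,5,1)
ρ-cycle length = 4 (tail of 2 descent steps not counted)

4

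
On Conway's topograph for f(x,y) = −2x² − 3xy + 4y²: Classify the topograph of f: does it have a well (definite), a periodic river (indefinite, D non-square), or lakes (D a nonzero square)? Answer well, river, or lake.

D = b²−4ac = (-3)² − 4·(-2)·4 = 41
D > 0 non-square ⇒ indefinite ⇒ periodic river

river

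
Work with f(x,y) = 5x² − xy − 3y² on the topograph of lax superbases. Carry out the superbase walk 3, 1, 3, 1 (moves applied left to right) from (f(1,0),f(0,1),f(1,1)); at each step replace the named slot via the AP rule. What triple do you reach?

start (5,-3,1) = (f(1,0),f(0,1),f(1,1))
replace slot 3: 2·(5+(-3)) − 1 = 3 → (5,-3,3)
replace slot 1: 2·((-3)+3) − 5 = -5 → (-5,-3,3)
replace slot 3: 2·((-5)+(-3)) − 3 = -19 → (-5,-3,-19)
replace slot 1: 2·((-3)+(-19)) − (-5) = -39 → (-39,-3,-19)

-39,-3,-19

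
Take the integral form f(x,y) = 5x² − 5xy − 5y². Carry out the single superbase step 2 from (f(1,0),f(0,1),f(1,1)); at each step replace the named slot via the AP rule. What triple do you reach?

start (5,-5,-5) = (f(1,0),f(0,1),f(1,1))
replace slot 2: 2·(5+(-5)) − (-5) = 5 → (5,5,-5)

5,5,-5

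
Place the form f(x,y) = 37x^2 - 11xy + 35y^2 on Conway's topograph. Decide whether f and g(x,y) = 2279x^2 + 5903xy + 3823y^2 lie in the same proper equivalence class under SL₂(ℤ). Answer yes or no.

D₁ = -5059, D₂ = -5059
f: flip: (37,-11,35)→(35,11,37)
f: reduced (well bottom): (35,11,37) with a≤c, −a<b≤a
g: translate: b→1345 (≡5903 mod 4558), so (2279,5903,3823)→(2279,1345,199)
g: flip: (2279,1345,199)→(199,-1345,2279)
g: translate: b→-151 (≡-1345 mod 398), so (199,-1345,2279)→(199,-151,35)
g: flip: (199,-151,35)→(35,151,199)
g: translate: b→11 (≡151 mod 70), so (35,151,199)→(35,11,37)
g: reduced (well bottom): (35,11,37) with a≤c, −a<b≤a
reduced forms (35, 11, 37) vs (35, 11, 37) ⇒ equivalent

yes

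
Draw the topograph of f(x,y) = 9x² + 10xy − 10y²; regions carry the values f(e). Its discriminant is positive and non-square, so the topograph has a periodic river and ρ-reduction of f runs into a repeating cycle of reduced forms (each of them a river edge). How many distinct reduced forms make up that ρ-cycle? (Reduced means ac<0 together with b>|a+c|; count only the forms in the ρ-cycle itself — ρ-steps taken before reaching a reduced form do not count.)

D = 460, ⌊√D⌋ = 21
river: ρ → (-10,10,9)
river: ρ → (9,8,-11)
river: ρ → (-11,14,6)
river: ρ → (6,10,-15)
river: ρ → (-15,20,1)
river: ρ → (1,20,-15)
river: ρ → (-15,10,6)
river: ρ → (6,14,-11)
river: ρ → (-11,8,9)
river: ρ → (9,10,-10)
ρ-cycle length = 10 (tail of 0 descent steps not counted)

10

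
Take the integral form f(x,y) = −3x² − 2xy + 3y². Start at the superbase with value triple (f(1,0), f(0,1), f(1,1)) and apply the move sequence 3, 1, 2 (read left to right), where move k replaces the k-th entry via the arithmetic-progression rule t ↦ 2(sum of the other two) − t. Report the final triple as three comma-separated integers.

start (-3,3,-2) = (f(1,0),f(0,1),f(1,1))
replace slot 3: 2·((-3)+3) − (-2) = 2 → (-3,3,2)
replace slot 1: 2·(3+2) − (-3) = 13 → (13,3,2)
replace slot 2: 2·(13+2) − 3 = 27 → (13,27,2)

13,27,2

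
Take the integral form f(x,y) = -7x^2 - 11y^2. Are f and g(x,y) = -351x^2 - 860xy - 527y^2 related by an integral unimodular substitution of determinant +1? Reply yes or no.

D₁ = -308, D₂ = -308
f is negative-definite; reduce −f:
−f: reduced (well bottom): (7,0,11) with a≤c, −a<b≤a
flip sign back: reduced form of f is (-7,0,-11)
g is negative-definite; reduce −g:
−g: translate: b→158 (≡860 mod 702), so (351,860,527)→(351,158,18)
−g: flip: (351,158,18)→(18,-158,351)
−g: translate: b→-14 (≡-158 mod 36), so (18,-158,351)→(18,-14,7)
−g: flip: (18,-14,7)→(7,14,18)
−g: translate: b→0 (≡14 mod 14), so (7,14,18)→(7,0,11)
−g: reduced (well bottom): (7,0,11) with a≤c, −a<b≤a
flip sign back: reduced form of g is (-7,0,-11)
reduced forms (-7, 0, -11) vs (-7, 0, -11) ⇒ equivalent

yes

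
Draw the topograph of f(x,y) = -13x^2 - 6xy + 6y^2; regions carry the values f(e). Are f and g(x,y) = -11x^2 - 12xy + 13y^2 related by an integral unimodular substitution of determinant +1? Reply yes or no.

D₁ = 348, D₂ = 716
discriminants differ ⇒ not SL₂(ℤ)-equivalent

no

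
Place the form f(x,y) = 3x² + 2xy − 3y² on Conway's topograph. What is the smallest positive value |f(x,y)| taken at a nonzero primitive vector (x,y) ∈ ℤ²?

river: ρ → (-3,4,2)
river: ρ → (2,4,-3)
river: ρ → (-3,2,3)
river: ρ → (3,4,-2)
river: ρ → (-2,4,3)
river: ρ → (3,2,-3)
closes: descent 0, river 6
min |a| on river = 2

2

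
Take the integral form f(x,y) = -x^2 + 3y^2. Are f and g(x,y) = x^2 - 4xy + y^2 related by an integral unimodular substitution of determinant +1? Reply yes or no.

D₁ = 12, D₂ = 12
river cycle of f (length 2): (-1, 2, 2), (2, 2, -1)
river cycle of g (length 2): (1, 2, -2), (-2, 2, 1)
cycles differ ⇒ inequivalent

no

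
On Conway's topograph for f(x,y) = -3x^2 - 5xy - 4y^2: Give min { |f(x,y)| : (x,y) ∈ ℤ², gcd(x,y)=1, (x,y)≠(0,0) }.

translate: b→-1 (≡5 mod 6), so (3,5,4)→(3,-1,2)
flip: (3,-1,2)→(2,1,3)
reduced (well bottom): (2,1,3) with a≤c, −a<b≤a
well minimum |f| = |-2| = 2 (negative-definite)

2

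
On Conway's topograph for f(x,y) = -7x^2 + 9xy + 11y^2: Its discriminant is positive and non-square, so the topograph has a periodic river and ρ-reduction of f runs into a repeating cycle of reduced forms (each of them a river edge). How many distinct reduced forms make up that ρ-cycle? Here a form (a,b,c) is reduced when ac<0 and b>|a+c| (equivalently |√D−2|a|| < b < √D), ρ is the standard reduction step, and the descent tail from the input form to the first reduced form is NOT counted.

D = 389, ⌊√D⌋ = 19
river: ρ → (11,13,-5)
river: ρ → (-5,17,5)
river: ρ → (5,13,-11)
river: ρ → (-11,9,7)
river: ρ → (7,19,-1)
river: ρ → (-1,19,7)
river: ρ → (7,9,-11)
river: ρ → (-11,13,5)
river: ρ → (5,17,-5)
river: ρ → (-5,13,11)
river: ρ → (11,9,-7)
river: ρ → (-7,19,1)
river: ρ → (1,19,-7)
river: ρ → (-7,9,11)
ρ-cycle length = 14 (tail of 0 descent steps not counted)

14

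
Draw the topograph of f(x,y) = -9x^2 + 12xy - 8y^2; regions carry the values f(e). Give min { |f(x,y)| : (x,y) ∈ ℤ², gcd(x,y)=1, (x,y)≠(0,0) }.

translate: b→6 (≡-12 mod 18), so (9,-12,8)→(9,6,5)
flip: (9,6,5)→(5,-6,9)
translate: b→4 (≡-6 mod 10), so (5,-6,9)→(5,4,8)
reduced (well bottom): (5,4,8) with a≤c, −a<b≤a
well minimum |f| = |-5| = 5 (negative-definite)

5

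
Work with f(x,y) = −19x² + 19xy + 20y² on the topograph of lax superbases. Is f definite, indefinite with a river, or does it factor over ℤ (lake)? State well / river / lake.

D = b²−4ac = 19² − 4·(-19)·20 = 1881
D > 0 non-square ⇒ indefinite ⇒ periodic river

river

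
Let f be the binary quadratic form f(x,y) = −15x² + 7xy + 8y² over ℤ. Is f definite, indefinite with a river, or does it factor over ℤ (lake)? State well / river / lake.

D = b²−4ac = 7² − 4·(-15)·8 = 529
D = 23² is a perfect square ⇒ form factors over ℤ ⇒ lakes

lake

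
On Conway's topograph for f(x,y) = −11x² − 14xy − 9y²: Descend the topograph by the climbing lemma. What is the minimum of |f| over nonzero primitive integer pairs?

translate: b→-8 (≡14 mod 22), so (11,14,9)→(11,-8,6)
flip: (11,-8,6)→(6,8,11)
translate: b→-4 (≡8 mod 12), so (6,8,11)→(6,-4,9)
reduced (well bottom): (6,-4,9) with a≤c, −a<b≤a
well minimum |f| = |-6| = 6 (negative-definite)

6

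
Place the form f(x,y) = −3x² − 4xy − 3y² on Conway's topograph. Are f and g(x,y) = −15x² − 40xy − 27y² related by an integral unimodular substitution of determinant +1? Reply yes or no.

D₁ = -20, D₂ = -20
f is negative-definite; reduce −f:
−f: translate: b→-2 (≡4 mod 6), so (3,4,3)→(3,-2,2)
−f: flip: (3,-2,2)→(2,2,3)
−f: reduced (well bottom): (2,2,3) with a≤c, −a<b≤a
flip sign back: reduced form of f is (-2,-2,-3)
g is negative-definite; reduce −g:
−g: translate: b→10 (≡40 mod 30), so (15,40,27)→(15,10,2)
−g: flip: (15,10,2)→(2,-10,15)
−g: translate: b→2 (≡-10 mod 4), so (2,-10,15)→(2,2,3)
−g: reduced (well bottom): (2,2,3) with a≤c, −a<b≤a
flip sign back: reduced form of g is (-2,-2,-3)
reduced forms (-2, -2, -3) vs (-2, -2, -3) ⇒ equivalent

yes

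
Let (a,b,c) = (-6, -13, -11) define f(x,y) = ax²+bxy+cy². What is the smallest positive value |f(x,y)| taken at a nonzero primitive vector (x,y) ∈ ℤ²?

translate: b→1 (≡13 mod 12), so (6,13,11)→(6,1,4)
flip: (6,1,4)→(4,-1,6)
reduced (well bottom): (4,-1,6) with a≤c, −a<b≤a
well minimum |f| = |-4| = 4 (negative-definite)

4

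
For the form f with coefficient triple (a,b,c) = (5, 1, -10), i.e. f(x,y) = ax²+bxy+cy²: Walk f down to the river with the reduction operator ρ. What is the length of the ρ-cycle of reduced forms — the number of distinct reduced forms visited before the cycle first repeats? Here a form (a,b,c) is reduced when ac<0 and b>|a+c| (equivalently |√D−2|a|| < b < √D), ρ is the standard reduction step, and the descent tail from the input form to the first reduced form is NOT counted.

D = 201, ⌊√D⌋ = 14
descent: ρ → (-10,-1,5)
descent: ρ → (5,11,-4)  [lands on river]
river: ρ → (-4,13,2)
river: ρ → (2,11,-10)
river: ρ → (-10,9,3)
river: ρ → (3,9,-10)
river: ρ → (-10,11,2)
river: ρ → (2,13,-4)
river: ρ → (-4,11,5)
river: ρ → (5,9,-6)
river: ρ → (-6,3,8)
river: ρ → (8,13,-1)
river: ρ → (-1,13,8)
river: ρ → (8,3,-6)
river: ρ → (-6,9,5)
ρ-cycle length = 14 (tail of 2 descent steps not counted)

14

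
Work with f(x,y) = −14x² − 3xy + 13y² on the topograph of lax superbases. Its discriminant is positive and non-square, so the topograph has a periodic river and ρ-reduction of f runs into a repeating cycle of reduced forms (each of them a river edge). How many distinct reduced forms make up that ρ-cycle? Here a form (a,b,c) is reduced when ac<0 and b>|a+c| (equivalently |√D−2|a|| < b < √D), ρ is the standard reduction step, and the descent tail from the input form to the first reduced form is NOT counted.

D = 737, ⌊√D⌋ = 27
descent: ρ → (13,3,-14)  [lands on river]
river: ρ → (-14,25,2)
river: ρ → (2,27,-1)
river: ρ → (-1,27,2)
river: ρ → (2,25,-14)
river: ρ → (-14,3,13)
river: ρ → (13,23,-4)
river: ρ → (-4,25,7)
river: ρ → (7,17,-16)
river: ρ → (-16,15,8)
river: ρ → (8,17,-14)
river: ρ → (-14,11,11)
river: ρ → (11,11,-14)
river: ρ → (-14,17,8)
river: ρ → (8,15,-16)
river: ρ → (-16,17,7)
river: ρ → (7,25,-4)
river: ρ → (-4,23,13)
ρ-cycle length = 18 (tail of 1 descent step not counted)

18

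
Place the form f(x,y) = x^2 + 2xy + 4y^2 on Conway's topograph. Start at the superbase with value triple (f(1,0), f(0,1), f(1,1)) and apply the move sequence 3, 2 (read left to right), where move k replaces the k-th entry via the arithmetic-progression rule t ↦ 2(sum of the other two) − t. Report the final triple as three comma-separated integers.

start (1,4,7) = (f(1,0),f(0,1),f(1,1))
replace slot 3: 2·(1+4) − 7 = 3 → (1,4,3)
replace slot 2: 2·(1+3) − 4 = 4 → (1,4,3)

1,4,3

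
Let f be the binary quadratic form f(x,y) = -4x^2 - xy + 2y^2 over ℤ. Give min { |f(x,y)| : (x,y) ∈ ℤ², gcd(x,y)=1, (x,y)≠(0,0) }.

descent: ρ → (2,5,-1)  [lands on river]
river: ρ → (-1,5,2)
river: ρ → (2,3,-3)
river: ρ → (-3,3,2)
closes: descent 1, river 4
min |a| on river = 1

1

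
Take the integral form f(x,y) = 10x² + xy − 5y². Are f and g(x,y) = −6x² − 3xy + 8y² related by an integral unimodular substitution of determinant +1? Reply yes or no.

D₁ = 201, D₂ = 201
river cycle of f (length 14): (-5, 9, 6), (6, 3, -8), (-8, 13, 1), (1, 13, -8), (-8, 3, 6), (6, 9, -5), (-5, 11, 4), (4, 13, -2), (-2, 11, 10), (10, 9, -3), … (4 more)
river cycle of g (length 14): (8, 3, -6), (-6, 9, 5), (5, 11, -4), (-4, 13, 2), (2, 11, -10), (-10, 9, 3), (3, 9, -10), (-10, 11, 2), (2, 13, -4), (-4, 11, 5), … (4 more)
cycles differ ⇒ inequivalent

no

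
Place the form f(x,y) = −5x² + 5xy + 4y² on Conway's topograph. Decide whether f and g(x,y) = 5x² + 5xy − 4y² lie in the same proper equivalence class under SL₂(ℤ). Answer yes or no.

D₁ = 105, D₂ = 105
river cycle of f (length 6): (4, 3, -6), (-6, 9, 1), (1, 9, -6), (-6, 3, 4), (4, 5, -5), (-5, 5, 4)
river cycle of g (length 6): (-4, 3, 6), (6, 9, -1), (-1, 9, 6), (6, 3, -4), (-4, 5, 5), (5, 5, -4)
cycles differ ⇒ inequivalent

no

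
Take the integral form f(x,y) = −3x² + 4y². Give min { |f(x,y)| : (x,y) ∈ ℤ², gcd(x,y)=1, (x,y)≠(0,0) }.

descent: ρ → (4,0,-3)
descent: ρ → (-3,6,1)  [lands on river]
river: ρ → (1,6,-3)
closes: descent 2, river 2
min |a| on river = 1

1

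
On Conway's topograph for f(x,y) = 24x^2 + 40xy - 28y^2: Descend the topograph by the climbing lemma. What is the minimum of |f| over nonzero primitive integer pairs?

river: ρ → (-28,16,36)
river: ρ → (36,56,-8)
river: ρ → (-8,56,36)
river: ρ → (36,16,-28)
river: ρ → (-28,40,24)
river: ρ → (24,56,-12)
river: ρ → (-12,64,4)
river: ρ → (4,64,-12)
river: ρ → (-12,56,24)
river: ρ → (24,40,-28)
closes: descent 0, river 10
min |a| on river = 4

4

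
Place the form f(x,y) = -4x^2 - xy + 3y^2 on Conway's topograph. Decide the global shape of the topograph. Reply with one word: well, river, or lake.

D = b²−4ac = (-1)² − 4·(-4)·3 = 49
D = 7² is a perfect square ⇒ form factors over ℤ ⇒ lakes

lake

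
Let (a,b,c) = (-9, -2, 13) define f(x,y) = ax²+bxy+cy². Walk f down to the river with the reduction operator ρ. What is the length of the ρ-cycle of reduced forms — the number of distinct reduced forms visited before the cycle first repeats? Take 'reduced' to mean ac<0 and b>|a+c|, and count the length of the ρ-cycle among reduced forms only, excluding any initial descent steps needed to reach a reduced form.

D = 472, ⌊√D⌋ = 21
descent: ρ → (13,2,-9)
descent: ρ → (-9,16,6)  [lands on river]
river: ρ → (6,20,-3)
river: ρ → (-3,16,18)
river: ρ → (18,20,-1)
river: ρ → (-1,20,18)
river: ρ → (18,16,-3)
river: ρ → (-3,20,6)
river: ρ → (6,16,-9)
river: ρ → (-9,20,2)
river: ρ → (2,20,-9)
ρ-cycle length = 10 (tail of 2 descent steps not counted)

10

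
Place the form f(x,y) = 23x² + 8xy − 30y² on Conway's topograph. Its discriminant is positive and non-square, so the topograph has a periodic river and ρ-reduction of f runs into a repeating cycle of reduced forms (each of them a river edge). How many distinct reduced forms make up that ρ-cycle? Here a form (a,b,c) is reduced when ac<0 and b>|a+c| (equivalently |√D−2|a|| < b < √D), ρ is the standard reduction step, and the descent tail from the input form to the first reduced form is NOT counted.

D = 2824, ⌊√D⌋ = 53
river: ρ → (-30,52,1)
river: ρ → (1,52,-30)
river: ρ → (-30,8,23)
river: ρ → (23,38,-15)
river: ρ → (-15,52,2)
river: ρ → (2,52,-15)
river: ρ → (-15,38,23)
river: ρ → (23,8,-30)
ρ-cycle length = 8 (tail of 0 descent steps not counted)

8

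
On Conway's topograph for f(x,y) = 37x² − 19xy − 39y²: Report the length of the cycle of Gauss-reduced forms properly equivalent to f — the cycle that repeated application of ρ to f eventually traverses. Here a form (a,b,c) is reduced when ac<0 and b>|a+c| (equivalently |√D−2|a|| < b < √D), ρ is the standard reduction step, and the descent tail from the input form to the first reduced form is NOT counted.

D = 6133, ⌊√D⌋ = 78
descent: ρ → (-39,19,37)  [lands on river]
river: ρ → (37,55,-21)
river: ρ → (-21,71,13)
river: ρ → (13,59,-51)
river: ρ → (-51,43,21)
river: ρ → (21,41,-53)
river: ρ → (-53,65,9)
river: ρ → (9,61,-67)
river: ρ → (-67,73,3)
river: ρ → (3,77,-17)
river: ρ → (-17,59,39)
river: ρ → (39,19,-37)
river: ρ → (-37,55,21)
river: ρ → (21,71,-13)
river: ρ → (-13,59,51)
river: ρ → (51,43,-21)
river: ρ → (-21,41,53)
river: ρ → (53,65,-9)
river: ρ → (-9,61,67)
river: ρ → (67,73,-3)
river: ρ → (-3,77,17)
river: ρ → (17,59,-39)
ρ-cycle length = 22 (tail of 1 descent step not counted)

22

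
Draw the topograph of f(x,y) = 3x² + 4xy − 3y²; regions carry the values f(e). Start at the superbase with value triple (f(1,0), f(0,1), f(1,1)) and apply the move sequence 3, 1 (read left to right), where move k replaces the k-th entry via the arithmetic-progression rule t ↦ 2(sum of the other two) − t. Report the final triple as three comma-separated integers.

start (3,-3,4) = (f(1,0),f(0,1),f(1,1))
replace slot 3: 2·(3+(-3)) − 4 = -4 → (3,-3,-4)
replace slot 1: 2·((-3)+(-4)) − 3 = -17 → (-17,-3,-4)

-17,-3,-4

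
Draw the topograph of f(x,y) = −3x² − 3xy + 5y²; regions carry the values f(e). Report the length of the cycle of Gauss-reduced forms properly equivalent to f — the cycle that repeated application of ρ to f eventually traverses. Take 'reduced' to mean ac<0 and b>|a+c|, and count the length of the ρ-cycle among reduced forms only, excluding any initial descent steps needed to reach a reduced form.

D = 69, ⌊√D⌋ = 8
descent: ρ → (5,3,-3)  [lands on river]
river: ρ → (-3,3,5)
river: ρ → (5,7,-1)
river: ρ → (-1,7,5)
ρ-cycle length = 4 (tail of 1 descent step not counted)

4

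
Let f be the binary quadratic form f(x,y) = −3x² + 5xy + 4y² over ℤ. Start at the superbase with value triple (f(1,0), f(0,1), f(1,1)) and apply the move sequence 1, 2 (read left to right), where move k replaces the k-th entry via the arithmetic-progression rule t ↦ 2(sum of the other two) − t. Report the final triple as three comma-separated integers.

start (-3,4,6) = (f(1,0),f(0,1),f(1,1))
replace slot 1: 2·(4+6) − (-3) = 23 → (23,4,6)
replace slot 2: 2·(23+6) − 4 = 54 → (23,54,6)

23,54,6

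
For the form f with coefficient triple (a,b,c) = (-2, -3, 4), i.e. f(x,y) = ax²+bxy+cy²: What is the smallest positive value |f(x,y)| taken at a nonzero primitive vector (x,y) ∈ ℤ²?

descent: ρ → (4,3,-2)  [lands on river]
river: ρ → (-2,5,2)
river: ρ → (2,3,-4)
river: ρ → (-4,5,1)
river: ρ → (1,5,-4)
river: ρ → (-4,3,2)
river: ρ → (2,5,-2)
river: ρ → (-2,3,4)
river: ρ → (4,5,-1)
river: ρ → (-1,5,4)
closes: descent 1, river 10
min |a| on river = 1

1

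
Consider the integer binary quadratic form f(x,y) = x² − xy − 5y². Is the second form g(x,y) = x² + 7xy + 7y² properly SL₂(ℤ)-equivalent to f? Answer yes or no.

D₁ = 21, D₂ = 21
river cycle of f (length 2): (1, 3, -3), (-3, 3, 1)
river cycle of g (length 2): (1, 3, -3), (-3, 3, 1)
cycles coincide ⇒ equivalent

yes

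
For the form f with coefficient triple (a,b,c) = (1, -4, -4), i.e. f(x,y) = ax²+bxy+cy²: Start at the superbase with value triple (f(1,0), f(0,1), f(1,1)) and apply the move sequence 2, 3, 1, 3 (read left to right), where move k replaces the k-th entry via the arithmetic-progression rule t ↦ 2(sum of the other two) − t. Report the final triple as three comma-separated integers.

start (1,-4,-7) = (f(1,0),f(0,1),f(1,1))
replace slot 2: 2·(1+(-7)) − (-4) = -8 → (1,-8,-7)
replace slot 3: 2·(1+(-8)) − (-7) = -7 → (1,-8,-7)
replace slot 1: 2·((-8)+(-7)) − 1 = -31 → (-31,-8,-7)
replace slot 3: 2·((-31)+(-8)) − (-7) = -71 → (-31,-8,-71)

-31,-8,-71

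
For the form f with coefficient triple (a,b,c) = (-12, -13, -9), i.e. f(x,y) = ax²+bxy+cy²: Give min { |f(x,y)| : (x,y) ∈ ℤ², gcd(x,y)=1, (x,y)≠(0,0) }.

translate: b→-11 (≡13 mod 24), so (12,13,9)→(12,-11,8)
flip: (12,-11,8)→(8,11,12)
translate: b→-5 (≡11 mod 16), so (8,11,12)→(8,-5,9)
reduced (well bottom): (8,-5,9) with a≤c, −a<b≤a
well minimum |f| = |-8| = 8 (negative-definite)

8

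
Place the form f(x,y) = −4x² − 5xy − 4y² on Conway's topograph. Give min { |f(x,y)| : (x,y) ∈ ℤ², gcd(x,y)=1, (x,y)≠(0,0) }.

translate: b→-3 (≡5 mod 8), so (4,5,4)→(4,-3,3)
flip: (4,-3,3)→(3,3,4)
reduced (well bottom): (3,3,4) with a≤c, −a<b≤a
well minimum |f| = |-3| = 3 (negative-definite)

3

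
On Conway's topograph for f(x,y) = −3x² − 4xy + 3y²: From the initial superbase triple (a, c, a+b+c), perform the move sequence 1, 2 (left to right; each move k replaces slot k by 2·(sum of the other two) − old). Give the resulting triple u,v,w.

start (-3,3,-4) = (f(1,0),f(0,1),f(1,1))
replace slot 1: 2·(3+(-4)) − (-3) = 1 → (1,3,-4)
replace slot 2: 2·(1+(-4)) − 3 = -9 → (1,-9,-4)

1,-9,-4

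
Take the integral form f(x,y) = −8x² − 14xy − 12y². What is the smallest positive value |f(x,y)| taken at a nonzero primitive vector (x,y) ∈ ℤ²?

translate: b→-2 (≡14 mod 16), so (8,14,12)→(8,-2,6)
flip: (8,-2,6)→(6,2,8)
reduced (well bottom): (6,2,8) with a≤c, −a<b≤a
well minimum |f| = |-6| = 6 (negative-definite)

6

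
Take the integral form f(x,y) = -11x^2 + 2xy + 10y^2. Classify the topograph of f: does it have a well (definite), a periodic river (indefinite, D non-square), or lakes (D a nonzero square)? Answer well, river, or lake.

D = b²−4ac = 2² − 4·(-11)·10 = 444
D > 0 non-square ⇒ indefinite ⇒ periodic river

river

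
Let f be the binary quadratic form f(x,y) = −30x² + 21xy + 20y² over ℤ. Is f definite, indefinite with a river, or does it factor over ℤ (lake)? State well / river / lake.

D = b²−4ac = 21² − 4·(-30)·20 = 2841
D > 0 non-square ⇒ indefinite ⇒ periodic river

river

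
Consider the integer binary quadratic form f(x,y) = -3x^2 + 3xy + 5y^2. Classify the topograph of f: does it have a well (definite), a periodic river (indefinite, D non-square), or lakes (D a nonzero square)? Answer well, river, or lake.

D = b²−4ac = 3² − 4·(-3)·5 = 69
D > 0 non-square ⇒ indefinite ⇒ periodic river

river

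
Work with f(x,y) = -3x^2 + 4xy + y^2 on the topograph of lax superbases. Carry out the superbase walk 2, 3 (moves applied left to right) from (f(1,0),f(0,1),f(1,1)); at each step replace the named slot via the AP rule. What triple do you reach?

start (-3,1,2) = (f(1,0),f(0,1),f(1,1))
replace slot 2: 2·((-3)+2) − 1 = -3 → (-3,-3,2)
replace slot 3: 2·((-3)+(-3)) − 2 = -14 → (-3,-3,-14)

-3,-3,-14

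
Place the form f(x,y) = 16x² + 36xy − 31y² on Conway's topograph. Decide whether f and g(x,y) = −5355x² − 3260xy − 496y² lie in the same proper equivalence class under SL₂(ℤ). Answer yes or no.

D₁ = 3280, D₂ = 3280
river cycle of f (length 12): (-31, 26, 21), (21, 16, -36), (-36, 56, 1), (1, 56, -36), (-36, 16, 21), (21, 26, -31), (-31, 36, 16), (16, 28, -39), (-39, 50, 5), (5, 50, -39), … (2 more)
river cycle of g (length 12): (-39, 28, 16), (16, 36, -31), (-31, 26, 21), (21, 16, -36), (-36, 56, 1), (1, 56, -36), (-36, 16, 21), (21, 26, -31), (-31, 36, 16), (16, 28, -39), … (2 more)
cycles coincide ⇒ equivalent

yes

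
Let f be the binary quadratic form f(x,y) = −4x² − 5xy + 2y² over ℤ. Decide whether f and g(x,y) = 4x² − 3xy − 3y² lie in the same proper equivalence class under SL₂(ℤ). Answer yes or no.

D₁ = 57, D₂ = 57
river cycle of f (length 6): (2, 5, -4), (-4, 3, 3), (3, 3, -4), (-4, 5, 2), (2, 7, -1), (-1, 7, 2)
river cycle of g (length 6): (-3, 3, 4), (4, 5, -2), (-2, 7, 1), (1, 7, -2), (-2, 5, 4), (4, 3, -3)
cycles differ ⇒ inequivalent

no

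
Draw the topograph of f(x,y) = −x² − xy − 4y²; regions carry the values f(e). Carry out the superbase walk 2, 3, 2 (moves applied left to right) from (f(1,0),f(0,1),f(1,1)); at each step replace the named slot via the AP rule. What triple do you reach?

start (-1,-4,-6) = (f(1,0),f(0,1),f(1,1))
replace slot 2: 2·((-1)+(-6)) − (-4) = -10 → (-1,-10,-6)
replace slot 3: 2·((-1)+(-10)) − (-6) = -16 → (-1,-10,-16)
replace slot 2: 2·((-1)+(-16)) − (-10) = -24 → (-1,-24,-16)

-1,-24,-16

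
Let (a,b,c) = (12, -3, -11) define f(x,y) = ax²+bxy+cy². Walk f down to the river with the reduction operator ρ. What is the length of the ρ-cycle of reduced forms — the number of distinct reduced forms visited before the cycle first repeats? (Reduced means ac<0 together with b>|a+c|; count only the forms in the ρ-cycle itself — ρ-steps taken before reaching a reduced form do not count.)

D = 537, ⌊√D⌋ = 23
descent: ρ → (-11,3,12)  [lands on river]
river: ρ → (12,21,-2)
river: ρ → (-2,23,1)
river: ρ → (1,23,-2)
river: ρ → (-2,21,12)
river: ρ → (12,3,-11)
river: ρ → (-11,19,4)
river: ρ → (4,21,-6)
river: ρ → (-6,15,13)
river: ρ → (13,11,-8)
river: ρ → (-8,21,3)
river: ρ → (3,21,-8)
river: ρ → (-8,11,13)
river: ρ → (13,15,-6)
river: ρ → (-6,21,4)
river: ρ → (4,19,-11)
ρ-cycle length = 16 (tail of 1 descent step not counted)

16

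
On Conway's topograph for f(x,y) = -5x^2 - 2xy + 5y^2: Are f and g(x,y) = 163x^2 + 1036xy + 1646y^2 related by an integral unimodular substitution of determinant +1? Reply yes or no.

D₁ = 104, D₂ = 104
river cycle of f (length 6): (5, 2, -5), (-5, 8, 2), (2, 8, -5), (-5, 2, 5), (5, 8, -2), (-2, 8, 5)
river cycle of g (length 6): (5, 2, -5), (-5, 8, 2), (2, 8, -5), (-5, 2, 5), (5, 8, -2), (-2, 8, 5)
cycles coincide ⇒ equivalent

yes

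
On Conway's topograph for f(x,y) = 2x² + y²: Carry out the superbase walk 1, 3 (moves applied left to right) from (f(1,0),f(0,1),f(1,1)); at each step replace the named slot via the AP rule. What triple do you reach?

start (2,1,3) = (f(1,0),f(0,1),f(1,1))
replace slot 1: 2·(1+3) − 2 = 6 → (6,1,3)
replace slot 3: 2·(6+1) − 3 = 11 → (6,1,11)

6,1,11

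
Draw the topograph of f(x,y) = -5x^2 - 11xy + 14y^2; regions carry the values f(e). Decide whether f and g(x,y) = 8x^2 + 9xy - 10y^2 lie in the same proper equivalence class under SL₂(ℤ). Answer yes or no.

D₁ = 401, D₂ = 401
river cycle of f (length 6): (14, 11, -5), (-5, 19, 2), (2, 17, -14), (-14, 11, 5), (5, 19, -2), (-2, 17, 14)
river cycle of g (length 10): (-10, 11, 7), (7, 17, -4), (-4, 15, 11), (11, 7, -8), (-8, 9, 10), (10, 11, -7), (-7, 17, 4), (4, 15, -11), (-11, 7, 8), (8, 9, -10)
cycles differ ⇒ inequivalent

no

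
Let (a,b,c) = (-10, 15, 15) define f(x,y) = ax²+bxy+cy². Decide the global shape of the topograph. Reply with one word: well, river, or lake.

D = b²−4ac = 15² − 4·(-10)·15 = 825
D > 0 non-square ⇒ indefinite ⇒ periodic river

river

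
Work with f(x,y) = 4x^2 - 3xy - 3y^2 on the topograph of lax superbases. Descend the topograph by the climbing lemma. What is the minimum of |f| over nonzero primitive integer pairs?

descent: ρ → (-3,3,4)  [lands on river]
river: ρ → (4,5,-2)
river: ρ → (-2,7,1)
river: ρ → (1,7,-2)
river: ρ → (-2,5,4)
river: ρ → (4,3,-3)
closes: descent 1, river 6
min |a| on river = 1

1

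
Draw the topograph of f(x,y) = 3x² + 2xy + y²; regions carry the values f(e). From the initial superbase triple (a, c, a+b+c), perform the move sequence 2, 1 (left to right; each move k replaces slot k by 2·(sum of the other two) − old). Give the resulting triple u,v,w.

start (3,1,6) = (f(1,0),f(0,1),f(1,1))
replace slot 2: 2·(3+6) − 1 = 17 → (3,17,6)
replace slot 1: 2·(17+6) − 3 = 43 → (43,17,6)

43,17,6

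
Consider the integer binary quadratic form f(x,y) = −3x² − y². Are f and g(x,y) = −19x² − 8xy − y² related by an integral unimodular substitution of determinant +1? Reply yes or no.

D₁ = -12, D₂ = -12
f is negative-definite; reduce −f:
−f: flip: (3,0,1)→(1,0,3)
−f: reduced (well bottom): (1,0,3) with a≤c, −a<b≤a
flip sign back: reduced form of f is (-1,0,-3)
g is negative-definite; reduce −g:
−g: flip: (19,8,1)→(1,-8,19)
−g: translate: b→0 (≡-8 mod 2), so (1,-8,19)→(1,0,3)
−g: reduced (well bottom): (1,0,3) with a≤c, −a<b≤a
flip sign back: reduced form of g is (-1,0,-3)
reduced forms (-1, 0, -3) vs (-1, 0, -3) ⇒ equivalent

yes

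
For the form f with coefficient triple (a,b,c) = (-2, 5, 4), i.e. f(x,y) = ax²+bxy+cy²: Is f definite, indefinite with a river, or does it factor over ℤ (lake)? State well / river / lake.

D = b²−4ac = 5² − 4·(-2)·4 = 57
D > 0 non-square ⇒ indefinite ⇒ periodic river

river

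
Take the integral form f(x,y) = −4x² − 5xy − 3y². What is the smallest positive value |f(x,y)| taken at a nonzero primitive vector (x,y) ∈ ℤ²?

translate: b→-3 (≡5 mod 8), so (4,5,3)→(4,-3,2)
flip: (4,-3,2)→(2,3,4)
translate: b→-1 (≡3 mod 4), so (2,3,4)→(2,-1,3)
reduced (well bottom): (2,-1,3) with a≤c, −a<b≤a
well minimum |f| = |-2| = 2 (negative-definite)

2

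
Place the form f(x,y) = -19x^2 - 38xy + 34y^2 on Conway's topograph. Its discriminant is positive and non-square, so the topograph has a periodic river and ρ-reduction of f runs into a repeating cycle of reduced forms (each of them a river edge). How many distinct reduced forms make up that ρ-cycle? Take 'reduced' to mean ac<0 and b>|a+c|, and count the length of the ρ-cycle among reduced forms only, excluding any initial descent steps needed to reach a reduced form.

D = 4028, ⌊√D⌋ = 63
descent: ρ → (34,38,-19)  [lands on river]
river: ρ → (-19,38,34)
river: ρ → (34,30,-23)
river: ρ → (-23,62,2)
river: ρ → (2,62,-23)
river: ρ → (-23,30,34)
ρ-cycle length = 6 (tail of 1 descent step not counted)

6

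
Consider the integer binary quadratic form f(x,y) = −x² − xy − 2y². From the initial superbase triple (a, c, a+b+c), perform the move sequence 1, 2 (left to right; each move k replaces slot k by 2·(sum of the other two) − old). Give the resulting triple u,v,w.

start (-1,-2,-4) = (f(1,0),f(0,1),f(1,1))
replace slot 1: 2·((-2)+(-4)) − (-1) = -11 → (-11,-2,-4)
replace slot 2: 2·((-11)+(-4)) − (-2) = -28 → (-11,-28,-4)

-11,-28,-4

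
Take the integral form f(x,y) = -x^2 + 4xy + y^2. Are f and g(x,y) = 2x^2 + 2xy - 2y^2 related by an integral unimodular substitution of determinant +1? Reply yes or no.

D₁ = 20, D₂ = 20
river cycle of f (length 2): (1, 4, -1), (-1, 4, 1)
river cycle of g (length 2): (-2, 2, 2), (2, 2, -2)
cycles differ ⇒ inequivalent

no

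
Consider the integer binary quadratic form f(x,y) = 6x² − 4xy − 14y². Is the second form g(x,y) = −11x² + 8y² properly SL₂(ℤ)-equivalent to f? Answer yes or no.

D₁ = 352, D₂ = 352
river cycle of f (length 6): (6, 8, -12), (-12, 16, 2), (2, 16, -12), (-12, 8, 6), (6, 16, -4), (-4, 16, 6)
river cycle of g (length 6): (8, 16, -3), (-3, 14, 13), (13, 12, -4), (-4, 12, 13), (13, 14, -3), (-3, 16, 8)
cycles differ ⇒ inequivalent

no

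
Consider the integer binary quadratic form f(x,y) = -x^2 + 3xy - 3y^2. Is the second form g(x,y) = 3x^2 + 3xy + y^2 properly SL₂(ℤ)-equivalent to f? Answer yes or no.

D₁ = -3, D₂ = -3
f is negative-definite; reduce −f:
−f: translate: b→1 (≡-3 mod 2), so (1,-3,3)→(1,1,1)
−f: reduced (well bottom): (1,1,1) with a≤c, −a<b≤a
flip sign back: reduced form of f is (-1,-1,-1)
g: flip: (3,3,1)→(1,-3,3)
g: translate: b→1 (≡-3 mod 2), so (1,-3,3)→(1,1,1)
g: reduced (well bottom): (1,1,1) with a≤c, −a<b≤a
reduced forms (-1, -1, -1) vs (1, 1, 1) ⇒ inequivalent

no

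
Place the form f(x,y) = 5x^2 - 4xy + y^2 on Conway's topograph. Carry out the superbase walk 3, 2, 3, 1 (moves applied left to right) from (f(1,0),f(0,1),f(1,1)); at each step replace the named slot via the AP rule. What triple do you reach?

start (5,1,2) = (f(1,0),f(0,1),f(1,1))
replace slot 3: 2·(5+1) − 2 = 10 → (5,1,10)
replace slot 2: 2·(5+10) − 1 = 29 → (5,29,10)
replace slot 3: 2·(5+29) − 10 = 58 → (5,29,58)
replace slot 1: 2·(29+58) − 5 = 169 → (169,29,58)

169,29,58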